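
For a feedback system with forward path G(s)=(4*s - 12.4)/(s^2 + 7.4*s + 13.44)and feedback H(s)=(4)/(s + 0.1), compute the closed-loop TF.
Closed-loop T = G/(1+GH).
Numerator: G_num * H_den = 4*s^2 - 12*s - 1.24.
Denominator: G_den * H_den + G_num * H_num = (s^3 + 7.5*s^2 + 14.18*s + 1.344) + (16*s - 49.6) = s^3 + 7.5*s^2 + 30.18*s - 48.256.
T(s) = (4*s^2 - 12*s - 1.24)/(s^3 + 7.5*s^2 + 30.18*s - 48.256)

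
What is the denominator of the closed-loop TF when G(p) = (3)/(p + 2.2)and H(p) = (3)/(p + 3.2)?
Characteristic poly = G_den * H_den + G_num * H_num = (p^2 + 5.4*p + 7.04) + (9) = p^2 + 5.4*p + 16.04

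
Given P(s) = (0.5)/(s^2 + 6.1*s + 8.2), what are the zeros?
Numerator is a nonzero constant (0.5) → Zeros: none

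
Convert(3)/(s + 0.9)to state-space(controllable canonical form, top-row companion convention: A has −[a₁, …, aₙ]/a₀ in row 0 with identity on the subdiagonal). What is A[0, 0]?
Reachable canonical form for den = s + 0.9: top row of A = -[a₁,a₂,...,aₙ]/a₀, ones on the subdiagonal, zeros elsewhere.
A = [[-0.9]].
A[0,0] = -0.9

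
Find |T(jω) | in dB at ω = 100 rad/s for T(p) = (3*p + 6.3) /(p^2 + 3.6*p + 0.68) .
Substitute p = j*100: T(j100) = 0.000449521 - 0.0299859j.
|T(j100)| = sqrt(Re² + Im²) = 0.02999.
20*log₁₀(0.02999) = -30.46 dB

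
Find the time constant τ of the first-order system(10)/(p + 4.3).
First-order system: τ = -1/pole. Pole = -4.3. τ = -1/(-4.3) = 0.2326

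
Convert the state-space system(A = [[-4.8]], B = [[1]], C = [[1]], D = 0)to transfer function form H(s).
H(s) = C(sI - A)⁻¹B + D.
Characteristic polynomial det(sI - A) = s + 4.8.
Numerator from C·adj(sI-A)·B + D·det(sI-A) = 1.
H(s) = (1)/(s + 4.8)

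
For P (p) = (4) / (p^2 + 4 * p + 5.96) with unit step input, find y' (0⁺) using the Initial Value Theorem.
IVT: y'(0⁺) = lim_{p→∞} p²·Y(p) = lim_{p→∞} p·P(p).
deg(num) = 0, deg(den) = 2, relative degree = 2 ≥ 2, so p·P(p) → 0. Initial slope = 0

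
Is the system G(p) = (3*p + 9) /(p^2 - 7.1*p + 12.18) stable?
Denominator: p^2 - 7.1*p + 12.18 = (p - 4.2)(p - 2.9). Poles: 2.9, 4.2. All Re(p)<0: No (unstable)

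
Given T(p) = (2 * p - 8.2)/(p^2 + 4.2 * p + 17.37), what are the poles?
Set denominator = 0: p^2 + 4.2*p + 17.37 = 0 → Poles: -2.1 + 3.6j, -2.1 - 3.6j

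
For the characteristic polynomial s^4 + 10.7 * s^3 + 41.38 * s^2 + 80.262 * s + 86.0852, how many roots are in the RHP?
s^4 + 10.7*s^3 + 41.38*s^2 + 80.262*s + 86.0852 = (s + 3.8)(s + 4.7)(s^2 + 2.2*s + 4.82). Poles: -1.1 + 1.9j, -1.1 - 1.9j, -3.8, -4.7. RHP poles (Re>0): 0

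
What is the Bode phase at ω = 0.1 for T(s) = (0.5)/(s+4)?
Substitute s = j*0.1: T(j0.1) = 0.124922 - 0.00312305j.
∠T(j0.1) = atan2(Im, Re) = atan2(-0.00312305, 0.124922) = -1.43°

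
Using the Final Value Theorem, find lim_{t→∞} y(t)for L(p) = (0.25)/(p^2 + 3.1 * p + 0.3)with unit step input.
FVT: lim_{t→∞} y(t) = lim_{p→0} p*Y(p) where Y(p) = L(p)/p.
= lim_{p→0} L(p) = L(0) = num(0)/den(0) = 0.25/0.3 = 0.8333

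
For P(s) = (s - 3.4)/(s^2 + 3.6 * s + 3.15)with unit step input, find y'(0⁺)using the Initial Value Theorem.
IVT: y'(0⁺) = lim_{s→∞} s²·Y(s) = lim_{s→∞} s·P(s).
deg(num) = 1, deg(den) = 2, relative degree = 1, so s·P(s) → (leading num)/(leading den) = 1/1 = 1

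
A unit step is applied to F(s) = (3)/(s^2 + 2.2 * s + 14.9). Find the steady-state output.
FVT: lim_{t→∞} y(t) = lim_{s→0} s*Y(s) where Y(s) = F(s)/s.
= lim_{s→0} F(s) = F(0) = num(0)/den(0) = 3/14.9 = 0.2013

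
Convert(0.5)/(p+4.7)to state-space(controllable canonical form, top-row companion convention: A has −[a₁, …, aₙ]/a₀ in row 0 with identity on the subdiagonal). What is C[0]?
Reachable canonical form: C = numerator coefficients (right-aligned, zero-padded to length n).
num = 0.5, C = [[0.5]].
C[0] = 0.5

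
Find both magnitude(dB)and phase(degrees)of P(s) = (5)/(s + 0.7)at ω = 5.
Substitute s = j*5: P(j5) = 0.137309 - 0.980777j.
|P| = 20*log₁₀(sqrt(Re²+Im²)) = -0.08 dB.
∠P = atan2(Im, Re) = -82.03°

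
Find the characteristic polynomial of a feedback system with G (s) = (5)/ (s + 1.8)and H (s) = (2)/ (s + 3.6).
Characteristic poly = G_den * H_den + G_num * H_num = (s^2 + 5.4*s + 6.48) + (10) = s^2 + 5.4*s + 16.48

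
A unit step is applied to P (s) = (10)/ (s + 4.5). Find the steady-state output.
FVT: lim_{t→∞} y(t) = lim_{s→0} s*Y(s) where Y(s) = P(s)/s.
= lim_{s→0} P(s) = P(0) = num(0)/den(0) = 10/4.5 = 2.222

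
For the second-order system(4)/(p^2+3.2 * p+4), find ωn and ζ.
Standard form: ωn²/(p²+2ζωn·p+ωn²).
const=4=ωn² → ωn=2, p coeff=3.2=2ζωn → ζ=0.8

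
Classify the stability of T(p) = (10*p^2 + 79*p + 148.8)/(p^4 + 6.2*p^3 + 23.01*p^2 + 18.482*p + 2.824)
Denominator: p^4 + 6.2*p^3 + 23.01*p^2 + 18.482*p + 2.824 = (p + 0.8)(p + 0.2)(p^2 + 5.2*p + 17.65). Poles: -0.2, -0.8, -2.6 + 3.3j, -2.6 - 3.3j. Stable (all poles in LHP)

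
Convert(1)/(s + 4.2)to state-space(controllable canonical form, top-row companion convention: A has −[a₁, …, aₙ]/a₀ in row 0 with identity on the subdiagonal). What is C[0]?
Reachable canonical form: C = numerator coefficients (right-aligned, zero-padded to length n).
num = 1, C = [[1]].
C[0] = 1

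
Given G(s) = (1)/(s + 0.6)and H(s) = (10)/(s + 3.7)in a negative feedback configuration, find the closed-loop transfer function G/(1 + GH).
Closed-loop T = G/(1+GH).
Numerator: G_num * H_den = s + 3.7.
Denominator: G_den * H_den + G_num * H_num = (s^2 + 4.3*s + 2.22) + (10) = s^2 + 4.3*s + 12.22.
T(s) = (s + 3.7)/(s^2 + 4.3*s + 12.22)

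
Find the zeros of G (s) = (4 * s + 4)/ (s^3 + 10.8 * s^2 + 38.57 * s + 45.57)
Set numerator = 0: 4*s + 4 = 0 → Zeros: -1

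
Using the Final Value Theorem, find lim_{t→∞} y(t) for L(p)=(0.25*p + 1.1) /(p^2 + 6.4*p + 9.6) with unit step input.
FVT: lim_{t→∞} y(t) = lim_{p→0} p*Y(p) where Y(p) = L(p)/p.
= lim_{p→0} L(p) = L(0) = num(0)/den(0) = 1.1/9.6 = 0.1146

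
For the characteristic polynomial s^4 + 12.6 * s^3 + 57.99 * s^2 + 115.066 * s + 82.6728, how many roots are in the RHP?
s^4 + 12.6*s^3 + 57.99*s^2 + 115.066*s + 82.6728 = (s + 4.2)(s + 3.7)(s + 2.8)(s + 1.9). Poles: -1.9, -2.8, -3.7, -4.2. RHP poles (Re>0): 0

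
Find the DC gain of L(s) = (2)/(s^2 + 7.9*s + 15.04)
DC gain = L(0) = num(0)/den(0) = 2/15.04 = 0.133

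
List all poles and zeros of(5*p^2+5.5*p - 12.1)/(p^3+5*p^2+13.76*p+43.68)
Set denominator = 0: p^3 + 5*p^2 + 13.76*p + 43.68 = (p + 4.2)(p^2 + 0.8*p + 10.4) = 0 → Poles: -0.4 + 3.2j, -0.4 - 3.2j, -4.2
Set numerator = 0: 5*p^2 + 5.5*p - 12.1 = 5*(p - 1.1)(p + 2.2) = 0 → Zeros: -2.2, 1.1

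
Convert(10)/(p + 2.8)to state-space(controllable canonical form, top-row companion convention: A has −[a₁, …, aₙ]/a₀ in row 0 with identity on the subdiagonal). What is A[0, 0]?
Reachable canonical form for den = p + 2.8: top row of A = -[a₁,a₂,...,aₙ]/a₀, ones on the subdiagonal, zeros elsewhere.
A = [[-2.8]].
A[0,0] = -2.8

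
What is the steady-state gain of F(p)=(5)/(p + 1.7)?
DC gain = F(0) = num(0)/den(0) = 5/1.7 = 2.941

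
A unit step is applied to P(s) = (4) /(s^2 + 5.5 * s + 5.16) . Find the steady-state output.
FVT: lim_{t→∞} y(t) = lim_{s→0} s*Y(s) where Y(s) = P(s)/s.
= lim_{s→0} P(s) = P(0) = num(0)/den(0) = 4/5.16 = 0.7752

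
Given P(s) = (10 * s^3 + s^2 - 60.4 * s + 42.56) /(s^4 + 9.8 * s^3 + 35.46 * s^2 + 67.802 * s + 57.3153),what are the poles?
Set denominator = 0: s^4 + 9.8*s^3 + 35.46*s^2 + 67.802*s + 57.3153 = (s + 2.1)(s + 4.9)(s^2 + 2.8*s + 5.57) = 0 → Poles: -1.4 + 1.9j, -1.4 - 1.9j, -2.1, -4.9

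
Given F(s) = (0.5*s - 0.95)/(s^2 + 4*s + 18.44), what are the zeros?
Set numerator = 0: 0.5*s - 0.95 = 0 → Zeros: 1.9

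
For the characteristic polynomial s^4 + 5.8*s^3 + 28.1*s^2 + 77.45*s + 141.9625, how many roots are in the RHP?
s^4 + 5.8*s^3 + 28.1*s^2 + 77.45*s + 141.9625 = (s^2 + 5*s + 10.25)(s^2 + 0.8*s + 13.85). Poles: -0.4 + 3.7j, -0.4 - 3.7j, -2.5 + 2j, -2.5 - 2j. RHP poles (Re>0): 0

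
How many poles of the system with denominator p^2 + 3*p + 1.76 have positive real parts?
p^2 + 3*p + 1.76 = (p + 0.8)(p + 2.2). Poles: -0.8, -2.2. RHP poles (Re>0): 0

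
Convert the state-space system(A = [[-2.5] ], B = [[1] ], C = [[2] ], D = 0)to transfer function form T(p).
T(p) = C(pI - A)⁻¹B + D.
Characteristic polynomial det(pI - A) = p + 2.5.
Numerator from C·adj(pI-A)·B + D·det(pI-A) = 2.
T(p) = (2)/(p + 2.5)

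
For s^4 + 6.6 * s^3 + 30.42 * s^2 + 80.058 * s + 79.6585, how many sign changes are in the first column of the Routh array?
Routh array:
s^4: [1, 30.42, 79.6585]; s^3: [6.6, 80.058]; s^2: [18.29, 79.6585]; s^1: [51.313]; s^0: [79.6585]
First column: [1, 6.6, 18.29, 51.313, 79.6585]. Sign changes = 0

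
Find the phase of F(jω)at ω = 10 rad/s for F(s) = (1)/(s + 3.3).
Substitute s = j*10: F(j10) = 0.0297592 - 0.0901795j.
∠F(j10) = atan2(Im, Re) = atan2(-0.0901795, 0.0297592) = -71.74°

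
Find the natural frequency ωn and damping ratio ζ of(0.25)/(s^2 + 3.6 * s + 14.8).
Underdamped: complex pole -1.8 + 3.4j. ωn = |pole| = 3.847, ζ = -Re(pole)/ωn = 0.4679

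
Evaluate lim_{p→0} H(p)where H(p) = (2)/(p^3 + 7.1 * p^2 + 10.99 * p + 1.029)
DC gain = H(0) = num(0)/den(0) = 2/1.029 = 1.944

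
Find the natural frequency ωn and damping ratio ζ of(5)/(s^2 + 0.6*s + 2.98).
Underdamped: complex pole -0.3 + 1.7j. ωn = |pole| = 1.726, ζ = -Re(pole)/ωn = 0.1738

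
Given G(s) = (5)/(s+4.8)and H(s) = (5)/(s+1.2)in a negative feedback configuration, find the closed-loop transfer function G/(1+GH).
Closed-loop T = G/(1+GH).
Numerator: G_num * H_den = 5*s + 6.
Denominator: G_den * H_den + G_num * H_num = (s^2 + 6*s + 5.76) + (25) = s^2 + 6*s + 30.76.
T(s) = (5*s + 6)/(s^2 + 6*s + 30.76)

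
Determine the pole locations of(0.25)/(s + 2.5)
Set denominator = 0: s + 2.5 = 0 → Poles: -2.5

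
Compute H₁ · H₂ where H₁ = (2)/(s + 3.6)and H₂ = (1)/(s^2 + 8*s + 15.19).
Series: H = H₁ · H₂ = (n₁·n₂)/(d₁·d₂).
Num: n₁·n₂ = 2. Den: d₁·d₂ = s^3 + 11.6*s^2 + 43.99*s + 54.684.
H(s) = (2)/(s^3 + 11.6*s^2 + 43.99*s + 54.684)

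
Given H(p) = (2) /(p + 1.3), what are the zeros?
Numerator is a nonzero constant (2) → Zeros: none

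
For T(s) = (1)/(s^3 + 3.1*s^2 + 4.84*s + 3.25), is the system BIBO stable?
Denominator: s^3 + 3.1*s^2 + 4.84*s + 3.25 = (s + 1.3)(s^2 + 1.8*s + 2.5). Poles: -0.9 + 1.3j, -0.9 - 1.3j, -1.3. All Re(p)<0: Yes (stable)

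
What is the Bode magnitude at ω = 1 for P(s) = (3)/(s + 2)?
Substitute s = j*1: P(j1) = 1.2 - 0.6j.
|P(j1)| = sqrt(Re² + Im²) = 1.342.
20*log₁₀(1.342) = 2.55 dB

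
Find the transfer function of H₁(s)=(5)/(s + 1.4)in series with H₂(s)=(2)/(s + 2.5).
Series: H = H₁ · H₂ = (n₁·n₂)/(d₁·d₂).
Num: n₁·n₂ = 10. Den: d₁·d₂ = s^2 + 3.9*s + 3.5.
H(s) = (10)/(s^2 + 3.9*s + 3.5)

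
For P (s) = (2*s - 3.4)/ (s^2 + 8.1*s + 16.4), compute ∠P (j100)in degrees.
Substitute s = j*100: P(j100) = 0.00195303 - 0.0198744j.
∠P(j100) = atan2(Im, Re) = atan2(-0.0198744, 0.00195303) = -84.39°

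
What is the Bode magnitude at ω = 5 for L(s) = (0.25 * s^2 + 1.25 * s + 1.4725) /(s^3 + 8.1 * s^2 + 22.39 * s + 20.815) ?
Substitute s = j*5: L(j5) = 0.0237023 - 0.0361027j.
|L(j5)| = sqrt(Re² + Im²) = 0.04319.
20*log₁₀(0.04319) = -27.29 dB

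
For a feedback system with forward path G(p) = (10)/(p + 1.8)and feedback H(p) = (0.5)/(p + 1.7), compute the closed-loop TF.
Closed-loop T = G/(1+GH).
Numerator: G_num * H_den = 10*p + 17.
Denominator: G_den * H_den + G_num * H_num = (p^2 + 3.5*p + 3.06) + (5) = p^2 + 3.5*p + 8.06.
T(p) = (10*p + 17)/(p^2 + 3.5*p + 8.06)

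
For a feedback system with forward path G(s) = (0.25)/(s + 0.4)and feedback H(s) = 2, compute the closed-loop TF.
Closed-loop T = G/(1+GH).
Numerator: G_num * H_den = 0.25.
Denominator: G_den * H_den + G_num * H_num = (s + 0.4) + (0.5) = s + 0.9.
T(s) = (0.25)/(s + 0.9)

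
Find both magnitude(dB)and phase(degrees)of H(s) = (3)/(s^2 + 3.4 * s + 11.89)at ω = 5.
Substitute s = j*5: H(j5) = -0.0853382 - 0.11066j.
|H| = 20*log₁₀(sqrt(Re²+Im²)) = -17.09 dB.
∠H = atan2(Im, Re) = -127.64°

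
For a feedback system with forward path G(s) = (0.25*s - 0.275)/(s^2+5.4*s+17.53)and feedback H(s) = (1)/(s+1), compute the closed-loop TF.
Closed-loop T = G/(1+GH).
Numerator: G_num * H_den = 0.25*s^2 - 0.025*s - 0.275.
Denominator: G_den * H_den + G_num * H_num = (s^3 + 6.4*s^2 + 22.93*s + 17.53) + (0.25*s - 0.275) = s^3 + 6.4*s^2 + 23.18*s + 17.255.
T(s) = (0.25*s^2 - 0.025*s - 0.275)/(s^3 + 6.4*s^2 + 23.18*s + 17.255)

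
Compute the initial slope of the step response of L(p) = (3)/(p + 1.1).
IVT: y'(0⁺) = lim_{p→∞} p²·Y(p) = lim_{p→∞} p·L(p).
deg(num) = 0, deg(den) = 1, relative degree = 1, so p·L(p) → (leading num)/(leading den) = 3/1 = 3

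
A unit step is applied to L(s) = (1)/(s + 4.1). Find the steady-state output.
FVT: lim_{t→∞} y(t) = lim_{s→0} s*Y(s) where Y(s) = L(s)/s.
= lim_{s→0} L(s) = L(0) = num(0)/den(0) = 1/4.1 = 0.2439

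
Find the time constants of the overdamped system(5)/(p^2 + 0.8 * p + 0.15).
Overdamped: real poles at -0.5, -0.3. τ = -1/pole → τ₁ = 2, τ₂ = 3.333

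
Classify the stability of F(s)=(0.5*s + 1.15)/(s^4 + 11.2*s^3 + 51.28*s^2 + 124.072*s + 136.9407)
Denominator: s^4 + 11.2*s^3 + 51.28*s^2 + 124.072*s + 136.9407 = (s + 3.9)(s + 3.7)(s^2 + 3.6*s + 9.49). Poles: -1.8 + 2.5j, -1.8 - 2.5j, -3.7, -3.9. Stable (all poles in LHP)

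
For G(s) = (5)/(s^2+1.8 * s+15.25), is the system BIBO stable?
Denominator: s^2 + 1.8*s + 15.25. Poles: -0.9 + 3.8j, -0.9 - 3.8j. All Re(p)<0: Yes (stable)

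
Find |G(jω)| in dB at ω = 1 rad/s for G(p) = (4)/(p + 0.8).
Substitute p = j*1: G(j1) = 1.95122 - 2.43902j.
|G(j1)| = sqrt(Re² + Im²) = 3.123.
20*log₁₀(3.123) = 9.89 dB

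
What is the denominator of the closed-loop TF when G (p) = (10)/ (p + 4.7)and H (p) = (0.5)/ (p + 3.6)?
Characteristic poly = G_den * H_den + G_num * H_num = (p^2 + 8.3*p + 16.92) + (5) = p^2 + 8.3*p + 21.92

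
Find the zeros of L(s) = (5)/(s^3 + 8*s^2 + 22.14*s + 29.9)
Numerator is a nonzero constant (5) → Zeros: none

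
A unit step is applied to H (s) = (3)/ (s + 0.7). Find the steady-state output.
FVT: lim_{t→∞} y(t) = lim_{s→0} s*Y(s) where Y(s) = H(s)/s.
= lim_{s→0} H(s) = H(0) = num(0)/den(0) = 3/0.7 = 4.286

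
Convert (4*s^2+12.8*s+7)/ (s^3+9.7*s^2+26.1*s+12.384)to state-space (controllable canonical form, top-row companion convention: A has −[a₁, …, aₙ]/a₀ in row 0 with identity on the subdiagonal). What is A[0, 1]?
Reachable canonical form for den = s^3 + 9.7*s^2 + 26.1*s + 12.384: top row of A = -[a₁,a₂,...,aₙ]/a₀, ones on the subdiagonal, zeros elsewhere.
A = [[-9.7, -26.1, -12.384], [1, 0, 0], [0, 1, 0]].
A[0,1] = -26.1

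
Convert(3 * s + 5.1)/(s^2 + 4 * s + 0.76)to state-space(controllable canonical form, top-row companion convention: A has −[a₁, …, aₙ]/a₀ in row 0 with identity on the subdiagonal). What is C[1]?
Reachable canonical form: C = numerator coefficients (right-aligned, zero-padded to length n).
num = 3*s + 5.1, C = [[3, 5.1]].
C[1] = 5.1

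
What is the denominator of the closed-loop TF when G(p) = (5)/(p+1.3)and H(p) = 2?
Characteristic poly = G_den * H_den + G_num * H_num = (p + 1.3) + (10) = p + 11.3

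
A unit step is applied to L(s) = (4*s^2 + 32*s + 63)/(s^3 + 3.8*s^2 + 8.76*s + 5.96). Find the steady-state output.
FVT: lim_{t→∞} y(t) = lim_{s→0} s*Y(s) where Y(s) = L(s)/s.
= lim_{s→0} L(s) = L(0) = num(0)/den(0) = 63/5.96 = 10.57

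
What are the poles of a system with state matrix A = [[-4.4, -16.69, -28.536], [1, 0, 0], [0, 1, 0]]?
Eigenvalues solve det(λI - A) = 0.
Characteristic polynomial: λ^3 + 4.4*λ^2 + 16.69*λ + 28.536 = 0.
Factor: (λ + 2.4)(λ^2 + 2*λ + 11.89) = 0.
Roots: -1 + 3.3j, -1 - 3.3j, -2.4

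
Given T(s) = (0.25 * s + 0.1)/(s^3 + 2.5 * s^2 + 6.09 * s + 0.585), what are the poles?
Set denominator = 0: s^3 + 2.5*s^2 + 6.09*s + 0.585 = (s + 0.1)(s^2 + 2.4*s + 5.85) = 0 → Poles: -0.1, -1.2 + 2.1j, -1.2 - 2.1j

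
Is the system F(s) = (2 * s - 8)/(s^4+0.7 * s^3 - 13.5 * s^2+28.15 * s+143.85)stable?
Denominator: s^4 + 0.7*s^3 - 13.5*s^2 + 28.15*s + 143.85 = (s + 3)(s + 3.5)(s^2 - 5.8*s + 13.7). Poles: -3, -3.5, 2.9 + 2.3j, 2.9 - 2.3j. All Re(p)<0: No (unstable)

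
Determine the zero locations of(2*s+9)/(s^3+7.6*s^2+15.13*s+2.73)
Set numerator = 0: 2*s + 9 = 0 → Zeros: -4.5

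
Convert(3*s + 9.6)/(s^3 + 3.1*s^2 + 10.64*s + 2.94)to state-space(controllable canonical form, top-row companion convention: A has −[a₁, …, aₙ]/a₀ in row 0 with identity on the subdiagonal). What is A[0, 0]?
Reachable canonical form for den = s^3 + 3.1*s^2 + 10.64*s + 2.94: top row of A = -[a₁,a₂,...,aₙ]/a₀, ones on the subdiagonal, zeros elsewhere.
A = [[-3.1, -10.64, -2.94], [1, 0, 0], [0, 1, 0]].
A[0,0] = -3.1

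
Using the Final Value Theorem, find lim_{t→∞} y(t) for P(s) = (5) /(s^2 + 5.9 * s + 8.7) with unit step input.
FVT: lim_{t→∞} y(t) = lim_{s→0} s*Y(s) where Y(s) = P(s)/s.
= lim_{s→0} P(s) = P(0) = num(0)/den(0) = 5/8.7 = 0.5747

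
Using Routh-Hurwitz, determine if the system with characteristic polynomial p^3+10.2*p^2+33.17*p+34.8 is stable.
Routh array:
p^3: [1, 33.17]; p^2: [10.2, 34.8]; p^1: [29.7582]; p^0: [34.8]
First column: [1, 10.2, 29.7582, 34.8]. Sign changes = 0.
Yes, stable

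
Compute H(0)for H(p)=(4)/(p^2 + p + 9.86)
DC gain = H(0) = num(0)/den(0) = 4/9.86 = 0.4057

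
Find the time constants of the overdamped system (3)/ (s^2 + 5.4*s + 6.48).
Overdamped: real poles at -1.8, -3.6. τ = -1/pole → τ₁ = 0.5556, τ₂ = 0.2778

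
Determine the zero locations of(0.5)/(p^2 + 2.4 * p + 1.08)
Numerator is a nonzero constant (0.5) → Zeros: none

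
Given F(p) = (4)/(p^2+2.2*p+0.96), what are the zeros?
Numerator is a nonzero constant (4) → Zeros: none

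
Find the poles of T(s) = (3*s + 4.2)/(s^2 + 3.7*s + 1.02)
Set denominator = 0: s^2 + 3.7*s + 1.02 = (s + 0.3)(s + 3.4) = 0 → Poles: -0.3, -3.4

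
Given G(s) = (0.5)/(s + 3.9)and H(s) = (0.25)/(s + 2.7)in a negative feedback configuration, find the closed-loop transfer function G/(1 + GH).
Closed-loop T = G/(1+GH).
Numerator: G_num * H_den = 0.5*s + 1.35.
Denominator: G_den * H_den + G_num * H_num = (s^2 + 6.6*s + 10.53) + (0.125) = s^2 + 6.6*s + 10.655.
T(s) = (0.5*s + 1.35)/(s^2 + 6.6*s + 10.655)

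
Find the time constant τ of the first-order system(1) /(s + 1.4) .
First-order system: τ = -1/pole. Pole = -1.4. τ = -1/(-1.4) = 0.7143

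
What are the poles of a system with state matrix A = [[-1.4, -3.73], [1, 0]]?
Eigenvalues solve det(λI - A) = 0.
Characteristic polynomial: λ^2 + 1.4*λ + 3.73 = 0.
Roots: -0.7 + 1.8j, -0.7 - 1.8j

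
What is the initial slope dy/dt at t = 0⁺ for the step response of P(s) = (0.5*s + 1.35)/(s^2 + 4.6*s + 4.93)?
IVT: y'(0⁺) = lim_{s→∞} s²·Y(s) = lim_{s→∞} s·P(s).
deg(num) = 1, deg(den) = 2, relative degree = 1, so s·P(s) → (leading num)/(leading den) = 0.5/1 = 0.5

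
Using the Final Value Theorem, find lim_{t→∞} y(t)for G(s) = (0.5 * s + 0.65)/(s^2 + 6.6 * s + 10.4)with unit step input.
FVT: lim_{t→∞} y(t) = lim_{s→0} s*Y(s) where Y(s) = G(s)/s.
= lim_{s→0} G(s) = G(0) = num(0)/den(0) = 0.65/10.4 = 0.0625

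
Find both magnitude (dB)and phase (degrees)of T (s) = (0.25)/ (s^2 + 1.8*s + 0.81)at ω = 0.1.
Substitute s = j*0.1: T(j0.1) = 0.297442 - 0.0669244j.
|T| = 20*log₁₀(sqrt(Re²+Im²)) = -10.32 dB.
∠T = atan2(Im, Re) = -12.68°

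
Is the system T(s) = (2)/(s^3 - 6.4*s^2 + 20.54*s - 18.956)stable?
Denominator: s^3 - 6.4*s^2 + 20.54*s - 18.956 = (s - 1.4)(s^2 - 5*s + 13.54). Poles: 1.4, 2.5 + 2.7j, 2.5 - 2.7j. All Re(p)<0: No (unstable)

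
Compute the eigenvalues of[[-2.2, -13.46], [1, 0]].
Eigenvalues solve det(λI - A) = 0.
Characteristic polynomial: λ^2 + 2.2*λ + 13.46 = 0.
Roots: -1.1 + 3.5j, -1.1 - 3.5j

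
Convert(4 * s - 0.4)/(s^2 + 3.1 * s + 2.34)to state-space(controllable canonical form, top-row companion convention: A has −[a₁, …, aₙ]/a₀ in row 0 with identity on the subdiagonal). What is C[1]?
Reachable canonical form: C = numerator coefficients (right-aligned, zero-padded to length n).
num = 4*s - 0.4, C = [[4, -0.4]].
C[1] = -0.4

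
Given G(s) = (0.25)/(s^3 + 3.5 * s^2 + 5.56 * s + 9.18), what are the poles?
Set denominator = 0: s^3 + 3.5*s^2 + 5.56*s + 9.18 = (s + 2.7)(s^2 + 0.8*s + 3.4) = 0 → Poles: -0.4 + 1.8j, -0.4 - 1.8j, -2.7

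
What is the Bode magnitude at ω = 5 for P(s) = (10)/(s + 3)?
Substitute s = j*5: P(j5) = 0.882353 - 1.47059j.
|P(j5)| = sqrt(Re² + Im²) = 1.715.
20*log₁₀(1.715) = 4.69 dB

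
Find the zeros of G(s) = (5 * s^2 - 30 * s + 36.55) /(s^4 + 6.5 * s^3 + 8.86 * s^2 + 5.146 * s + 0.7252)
Set numerator = 0: 5*s^2 - 30*s + 36.55 = 5*(s - 4.3)(s - 1.7) = 0 → Zeros: 1.7, 4.3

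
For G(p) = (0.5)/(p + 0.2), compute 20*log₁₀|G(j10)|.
Substitute p = j*10: G(j10) = 0.0009996 - 0.04998j.
|G(j10)| = sqrt(Re² + Im²) = 0.04999.
20*log₁₀(0.04999) = -26.02 dB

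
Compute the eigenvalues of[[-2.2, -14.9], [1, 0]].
Eigenvalues solve det(λI - A) = 0.
Characteristic polynomial: λ^2 + 2.2*λ + 14.9 = 0.
Roots: -1.1 + 3.7j, -1.1 - 3.7j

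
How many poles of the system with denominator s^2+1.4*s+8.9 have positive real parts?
Poles: -0.7 + 2.9j, -0.7 - 2.9j. RHP poles (Re>0): 0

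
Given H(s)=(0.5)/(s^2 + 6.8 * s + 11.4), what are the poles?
Set denominator = 0: s^2 + 6.8*s + 11.4 = (s + 3.8)(s + 3) = 0 → Poles: -3, -3.8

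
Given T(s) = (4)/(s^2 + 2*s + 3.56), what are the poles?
Set denominator = 0: s^2 + 2*s + 3.56 = 0 → Poles: -1 + 1.6j, -1 - 1.6j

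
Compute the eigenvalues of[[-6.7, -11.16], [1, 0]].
Eigenvalues solve det(λI - A) = 0.
Characteristic polynomial: λ^2 + 6.7*λ + 11.16 = 0.
Factor: (λ + 3.1)(λ + 3.6) = 0.
Roots: -3.1, -3.6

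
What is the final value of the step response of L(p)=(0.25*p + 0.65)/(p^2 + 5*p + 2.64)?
FVT: lim_{t→∞} y(t) = lim_{p→0} p*Y(p) where Y(p) = L(p)/p.
= lim_{p→0} L(p) = L(0) = num(0)/den(0) = 0.65/2.64 = 0.2462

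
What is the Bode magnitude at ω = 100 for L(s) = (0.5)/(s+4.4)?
Substitute s = j*100: L(j100) = 0.000219575 - 0.00499034j.
|L(j100)| = sqrt(Re² + Im²) = 0.004995.
20*log₁₀(0.004995) = -46.03 dB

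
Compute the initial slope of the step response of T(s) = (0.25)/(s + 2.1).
IVT: y'(0⁺) = lim_{s→∞} s²·Y(s) = lim_{s→∞} s·T(s).
deg(num) = 0, deg(den) = 1, relative degree = 1, so s·T(s) → (leading num)/(leading den) = 0.25/1 = 0.25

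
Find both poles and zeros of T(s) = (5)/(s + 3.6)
Set denominator = 0: s + 3.6 = 0 → Poles: -3.6
Numerator is a nonzero constant (5) → Zeros: none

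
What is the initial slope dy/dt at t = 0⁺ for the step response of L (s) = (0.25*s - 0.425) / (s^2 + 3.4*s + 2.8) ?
IVT: y'(0⁺) = lim_{s→∞} s²·Y(s) = lim_{s→∞} s·L(s).
deg(num) = 1, deg(den) = 2, relative degree = 1, so s·L(s) → (leading num)/(leading den) = 0.25/1 = 0.25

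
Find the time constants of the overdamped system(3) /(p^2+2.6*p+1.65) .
Overdamped: real poles at -1.1, -1.5. τ = -1/pole → τ₁ = 0.9091, τ₂ = 0.6667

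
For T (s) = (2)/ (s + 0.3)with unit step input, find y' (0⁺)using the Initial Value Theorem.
IVT: y'(0⁺) = lim_{s→∞} s²·Y(s) = lim_{s→∞} s·T(s).
deg(num) = 0, deg(den) = 1, relative degree = 1, so s·T(s) → (leading num)/(leading den) = 2/1 = 2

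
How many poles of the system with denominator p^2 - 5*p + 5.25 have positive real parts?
p^2 - 5*p + 5.25 = (p - 3.5)(p - 1.5). Poles: 1.5, 3.5. RHP poles (Re>0): 2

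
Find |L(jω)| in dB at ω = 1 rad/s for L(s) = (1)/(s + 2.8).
Substitute s = j*1: L(j1) = 0.316742 - 0.113122j.
|L(j1)| = sqrt(Re² + Im²) = 0.3363.
20*log₁₀(0.3363) = -9.46 dB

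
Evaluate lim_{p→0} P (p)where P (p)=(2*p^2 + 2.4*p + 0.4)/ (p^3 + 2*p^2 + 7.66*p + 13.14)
DC gain = P(0) = num(0)/den(0) = 0.4/13.14 = 0.03044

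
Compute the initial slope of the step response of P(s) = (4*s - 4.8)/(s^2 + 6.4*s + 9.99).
IVT: y'(0⁺) = lim_{s→∞} s²·Y(s) = lim_{s→∞} s·P(s).
deg(num) = 1, deg(den) = 2, relative degree = 1, so s·P(s) → (leading num)/(leading den) = 4/1 = 4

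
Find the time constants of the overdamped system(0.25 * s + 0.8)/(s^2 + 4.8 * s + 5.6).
Overdamped: real poles at -2.8, -2. τ = -1/pole → τ₁ = 0.3571, τ₂ = 0.5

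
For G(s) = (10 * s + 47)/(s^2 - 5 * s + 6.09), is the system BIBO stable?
Denominator: s^2 - 5*s + 6.09 = (s - 2.9)(s - 2.1). Poles: 2.1, 2.9. All Re(p)<0: No (unstable)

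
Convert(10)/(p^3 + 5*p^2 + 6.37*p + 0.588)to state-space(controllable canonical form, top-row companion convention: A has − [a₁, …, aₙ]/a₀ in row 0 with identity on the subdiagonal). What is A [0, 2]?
Reachable canonical form for den = p^3 + 5*p^2 + 6.37*p + 0.588: top row of A = -[a₁,a₂,...,aₙ]/a₀, ones on the subdiagonal, zeros elsewhere.
A = [[-5, -6.37, -0.588], [1, 0, 0], [0, 1, 0]].
A[0,2] = -0.588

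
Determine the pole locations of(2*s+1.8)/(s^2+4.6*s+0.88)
Set denominator = 0: s^2 + 4.6*s + 0.88 = (s + 4.4)(s + 0.2) = 0 → Poles: -0.2, -4.4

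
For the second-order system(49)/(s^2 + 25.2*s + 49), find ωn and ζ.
Standard form: ωn²/(s²+2ζωn·s+ωn²).
const=49=ωn² → ωn=7, s coeff=25.2=2ζωn → ζ=1.8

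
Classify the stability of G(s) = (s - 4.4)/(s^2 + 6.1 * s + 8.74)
Denominator: s^2 + 6.1*s + 8.74 = (s + 3.8)(s + 2.3). Poles: -2.3, -3.8. Stable (all poles in LHP)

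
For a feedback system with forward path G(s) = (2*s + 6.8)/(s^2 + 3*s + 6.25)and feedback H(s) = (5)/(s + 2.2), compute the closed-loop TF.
Closed-loop T = G/(1+GH).
Numerator: G_num * H_den = 2*s^2 + 11.2*s + 14.96.
Denominator: G_den * H_den + G_num * H_num = (s^3 + 5.2*s^2 + 12.85*s + 13.75) + (10*s + 34) = s^3 + 5.2*s^2 + 22.85*s + 47.75.
T(s) = (2*s^2 + 11.2*s + 14.96)/(s^3 + 5.2*s^2 + 22.85*s + 47.75)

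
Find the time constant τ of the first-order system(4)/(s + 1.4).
First-order system: τ = -1/pole. Pole = -1.4. τ = -1/(-1.4) = 0.7143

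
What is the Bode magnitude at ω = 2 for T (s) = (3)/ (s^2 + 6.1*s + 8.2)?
Substitute s = j*2: T(j2) = 0.0756848 - 0.219846j.
|T(j2)| = sqrt(Re² + Im²) = 0.2325.
20*log₁₀(0.2325) = -12.67 dB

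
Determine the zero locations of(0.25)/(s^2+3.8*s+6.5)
Numerator is a nonzero constant (0.25) → Zeros: none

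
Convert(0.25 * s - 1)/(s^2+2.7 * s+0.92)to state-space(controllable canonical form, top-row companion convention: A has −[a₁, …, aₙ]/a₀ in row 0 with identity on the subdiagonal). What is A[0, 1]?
Reachable canonical form for den = s^2 + 2.7*s + 0.92: top row of A = -[a₁,a₂,...,aₙ]/a₀, ones on the subdiagonal, zeros elsewhere.
A = [[-2.7, -0.92], [1, 0]].
A[0,1] = -0.92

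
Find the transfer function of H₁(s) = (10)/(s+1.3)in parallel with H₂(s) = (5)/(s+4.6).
Parallel: H = H₁ + H₂ = (n₁·d₂ + n₂·d₁)/(d₁·d₂).
n₁·d₂ = 10*s + 46. n₂·d₁ = 5*s + 6.5. Sum = 15*s + 52.5. d₁·d₂ = s^2 + 5.9*s + 5.98.
H(s) = (15*s + 52.5)/(s^2 + 5.9*s + 5.98)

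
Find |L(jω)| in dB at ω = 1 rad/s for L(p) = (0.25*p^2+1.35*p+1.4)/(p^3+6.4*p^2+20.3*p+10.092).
Substitute p = j*1: L(j1) = 0.0784749 - 0.0445736j.
|L(j1)| = sqrt(Re² + Im²) = 0.09025.
20*log₁₀(0.09025) = -20.89 dB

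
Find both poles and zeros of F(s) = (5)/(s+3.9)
Set denominator = 0: s + 3.9 = 0 → Poles: -3.9
Numerator is a nonzero constant (5) → Zeros: none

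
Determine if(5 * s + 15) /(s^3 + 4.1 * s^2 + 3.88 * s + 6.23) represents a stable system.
Denominator: s^3 + 4.1*s^2 + 3.88*s + 6.23 = (s + 3.5)(s^2 + 0.6*s + 1.78). Poles: -0.3 + 1.3j, -0.3 - 1.3j, -3.5. All Re(p)<0: Yes (stable)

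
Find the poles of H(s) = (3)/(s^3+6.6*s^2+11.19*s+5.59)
Set denominator = 0: s^3 + 6.6*s^2 + 11.19*s + 5.59 = (s + 1)(s + 4.3)(s + 1.3) = 0 → Poles: -1, -1.3, -4.3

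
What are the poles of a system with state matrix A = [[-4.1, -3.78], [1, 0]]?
Eigenvalues solve det(λI - A) = 0.
Characteristic polynomial: λ^2 + 4.1*λ + 3.78 = 0.
Factor: (λ + 1.4)(λ + 2.7) = 0.
Roots: -1.4, -2.7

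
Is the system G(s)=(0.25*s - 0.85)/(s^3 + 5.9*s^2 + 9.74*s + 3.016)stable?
Denominator: s^3 + 5.9*s^2 + 9.74*s + 3.016 = (s + 0.4)(s + 2.9)(s + 2.6). Poles: -0.4, -2.6, -2.9. All Re(p)<0: Yes (stable)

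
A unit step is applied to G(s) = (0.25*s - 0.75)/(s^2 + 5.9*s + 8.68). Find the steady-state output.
FVT: lim_{t→∞} y(t) = lim_{s→0} s*Y(s) where Y(s) = G(s)/s.
= lim_{s→0} G(s) = G(0) = num(0)/den(0) = -0.75/8.68 = -0.08641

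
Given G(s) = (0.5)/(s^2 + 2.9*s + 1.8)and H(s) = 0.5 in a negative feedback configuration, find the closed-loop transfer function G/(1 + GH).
Closed-loop T = G/(1+GH).
Numerator: G_num * H_den = 0.5.
Denominator: G_den * H_den + G_num * H_num = (s^2 + 2.9*s + 1.8) + (0.25) = s^2 + 2.9*s + 2.05.
T(s) = (0.5)/(s^2 + 2.9*s + 2.05)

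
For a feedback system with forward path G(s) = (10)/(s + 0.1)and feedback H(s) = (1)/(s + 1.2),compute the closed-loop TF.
Closed-loop T = G/(1+GH).
Numerator: G_num * H_den = 10*s + 12.
Denominator: G_den * H_den + G_num * H_num = (s^2 + 1.3*s + 0.12) + (10) = s^2 + 1.3*s + 10.12.
T(s) = (10*s + 12)/(s^2 + 1.3*s + 10.12)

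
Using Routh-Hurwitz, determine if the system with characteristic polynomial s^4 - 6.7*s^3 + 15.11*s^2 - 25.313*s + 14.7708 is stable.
Routh array:
s^4: [1, 15.11, 14.7708]; s^3: [-6.7, -25.313]; s^2: [11.3319, 14.7708]; s^1: [-16.5798]; s^0: [14.7708]
First column: [1, -6.7, 11.3319, -16.5798, 14.7708]. Sign changes = 4.
No, unstable (4 RHP root(s))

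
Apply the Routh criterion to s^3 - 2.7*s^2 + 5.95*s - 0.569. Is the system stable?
Routh array:
s^3: [1, 5.95]; s^2: [-2.7, -0.569]; s^1: [5.73926]; s^0: [-0.569]
First column: [1, -2.7, 5.73926, -0.569]. Sign changes = 3.
No, unstable (3 RHP root(s))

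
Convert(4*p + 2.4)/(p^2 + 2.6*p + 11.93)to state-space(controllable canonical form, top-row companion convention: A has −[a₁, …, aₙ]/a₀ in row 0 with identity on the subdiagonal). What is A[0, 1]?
Reachable canonical form for den = p^2 + 2.6*p + 11.93: top row of A = -[a₁,a₂,...,aₙ]/a₀, ones on the subdiagonal, zeros elsewhere.
A = [[-2.6, -11.93], [1, 0]].
A[0,1] = -11.93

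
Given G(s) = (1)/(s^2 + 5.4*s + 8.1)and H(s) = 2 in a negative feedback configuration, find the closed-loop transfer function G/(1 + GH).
Closed-loop T = G/(1+GH).
Numerator: G_num * H_den = 1.
Denominator: G_den * H_den + G_num * H_num = (s^2 + 5.4*s + 8.1) + (2) = s^2 + 5.4*s + 10.1.
T(s) = (1)/(s^2 + 5.4*s + 10.1)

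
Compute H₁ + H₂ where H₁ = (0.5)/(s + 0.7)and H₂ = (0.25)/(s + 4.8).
Parallel: H = H₁ + H₂ = (n₁·d₂ + n₂·d₁)/(d₁·d₂).
n₁·d₂ = 0.5*s + 2.4. n₂·d₁ = 0.25*s + 0.175. Sum = 0.75*s + 2.575. d₁·d₂ = s^2 + 5.5*s + 3.36.
H(s) = (0.75*s + 2.575)/(s^2 + 5.5*s + 3.36)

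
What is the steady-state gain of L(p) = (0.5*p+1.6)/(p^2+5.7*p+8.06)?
DC gain = L(0) = num(0)/den(0) = 1.6/8.06 = 0.1985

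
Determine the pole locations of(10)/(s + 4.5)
Set denominator = 0: s + 4.5 = 0 → Poles: -4.5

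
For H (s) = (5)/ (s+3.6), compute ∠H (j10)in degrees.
Substitute s = j*10: H(j10) = 0.159348 - 0.442635j.
∠H(j10) = atan2(Im, Re) = atan2(-0.442635, 0.159348) = -70.20°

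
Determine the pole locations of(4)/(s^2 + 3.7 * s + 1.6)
Set denominator = 0: s^2 + 3.7*s + 1.6 = (s + 3.2)(s + 0.5) = 0 → Poles: -0.5, -3.2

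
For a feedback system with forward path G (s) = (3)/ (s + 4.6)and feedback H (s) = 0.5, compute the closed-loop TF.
Closed-loop T = G/(1+GH).
Numerator: G_num * H_den = 3.
Denominator: G_den * H_den + G_num * H_num = (s + 4.6) + (1.5) = s + 6.1.
T(s) = (3)/(s + 6.1)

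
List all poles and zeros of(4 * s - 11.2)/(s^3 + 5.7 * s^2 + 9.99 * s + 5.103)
Set denominator = 0: s^3 + 5.7*s^2 + 9.99*s + 5.103 = (s + 2.7)(s + 0.9)(s + 2.1) = 0 → Poles: -0.9, -2.1, -2.7
Set numerator = 0: 4*s - 11.2 = 0 → Zeros: 2.8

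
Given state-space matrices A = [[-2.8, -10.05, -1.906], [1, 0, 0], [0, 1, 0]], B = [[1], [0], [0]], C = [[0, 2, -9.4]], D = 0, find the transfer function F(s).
F(s) = C(sI - A)⁻¹B + D.
Characteristic polynomial det(sI - A) = s^3 + 2.8*s^2 + 10.05*s + 1.906.
Numerator from C·adj(sI-A)·B + D·det(sI-A) = 2*s - 9.4.
F(s) = (2*s - 9.4)/(s^3 + 2.8*s^2 + 10.05*s + 1.906)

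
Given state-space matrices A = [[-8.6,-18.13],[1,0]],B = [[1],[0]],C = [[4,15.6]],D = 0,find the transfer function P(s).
P(s) = C(sI - A)⁻¹B + D.
Characteristic polynomial det(sI - A) = s^2 + 8.6*s + 18.13.
Numerator from C·adj(sI-A)·B + D·det(sI-A) = 4*s + 15.6.
P(s) = (4*s + 15.6)/(s^2 + 8.6*s + 18.13)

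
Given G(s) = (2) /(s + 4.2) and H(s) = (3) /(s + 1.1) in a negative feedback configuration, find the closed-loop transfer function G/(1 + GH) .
Closed-loop T = G/(1+GH).
Numerator: G_num * H_den = 2*s + 2.2.
Denominator: G_den * H_den + G_num * H_num = (s^2 + 5.3*s + 4.62) + (6) = s^2 + 5.3*s + 10.62.
T(s) = (2*s + 2.2)/(s^2 + 5.3*s + 10.62)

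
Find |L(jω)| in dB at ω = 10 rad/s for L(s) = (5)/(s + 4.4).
Substitute s = j*10: L(j10) = 0.184316 - 0.418901j.
|L(j10)| = sqrt(Re² + Im²) = 0.4577.
20*log₁₀(0.4577) = -6.79 dB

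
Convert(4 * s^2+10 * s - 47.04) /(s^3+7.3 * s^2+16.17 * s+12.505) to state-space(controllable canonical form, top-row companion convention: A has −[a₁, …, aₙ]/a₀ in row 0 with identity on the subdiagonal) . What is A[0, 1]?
Reachable canonical form for den = s^3 + 7.3*s^2 + 16.17*s + 12.505: top row of A = -[a₁,a₂,...,aₙ]/a₀, ones on the subdiagonal, zeros elsewhere.
A = [[-7.3, -16.17, -12.505], [1, 0, 0], [0, 1, 0]].
A[0,1] = -16.17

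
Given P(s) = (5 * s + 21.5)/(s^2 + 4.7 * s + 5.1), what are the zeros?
Set numerator = 0: 5*s + 21.5 = 0 → Zeros: -4.3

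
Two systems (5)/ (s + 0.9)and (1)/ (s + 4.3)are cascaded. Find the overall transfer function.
Series: H = H₁ · H₂ = (n₁·n₂)/(d₁·d₂).
Num: n₁·n₂ = 5. Den: d₁·d₂ = s^2 + 5.2*s + 3.87.
H(s) = (5)/(s^2 + 5.2*s + 3.87)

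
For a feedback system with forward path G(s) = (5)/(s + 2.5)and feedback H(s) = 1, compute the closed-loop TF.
Closed-loop T = G/(1+GH).
Numerator: G_num * H_den = 5.
Denominator: G_den * H_den + G_num * H_num = (s + 2.5) + (5) = s + 7.5.
T(s) = (5)/(s + 7.5)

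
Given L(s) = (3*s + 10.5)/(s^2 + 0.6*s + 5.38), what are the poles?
Set denominator = 0: s^2 + 0.6*s + 5.38 = 0 → Poles: -0.3 + 2.3j, -0.3 - 2.3j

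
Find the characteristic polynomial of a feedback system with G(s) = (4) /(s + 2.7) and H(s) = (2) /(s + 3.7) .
Characteristic poly = G_den * H_den + G_num * H_num = (s^2 + 6.4*s + 9.99) + (8) = s^2 + 6.4*s + 17.99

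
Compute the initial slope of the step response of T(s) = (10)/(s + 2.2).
IVT: y'(0⁺) = lim_{s→∞} s²·Y(s) = lim_{s→∞} s·T(s).
deg(num) = 0, deg(den) = 1, relative degree = 1, so s·T(s) → (leading num)/(leading den) = 10/1 = 10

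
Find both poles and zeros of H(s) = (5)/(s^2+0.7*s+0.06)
Set denominator = 0: s^2 + 0.7*s + 0.06 = (s + 0.1)(s + 0.6) = 0 → Poles: -0.1, -0.6
Numerator is a nonzero constant (5) → Zeros: none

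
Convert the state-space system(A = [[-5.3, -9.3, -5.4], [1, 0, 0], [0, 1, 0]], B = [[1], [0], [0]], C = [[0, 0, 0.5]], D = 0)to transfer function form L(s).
L(s) = C(sI - A)⁻¹B + D.
Characteristic polynomial det(sI - A) = s^3 + 5.3*s^2 + 9.3*s + 5.4.
Numerator from C·adj(sI-A)·B + D·det(sI-A) = 0.5.
L(s) = (0.5)/(s^3 + 5.3*s^2 + 9.3*s + 5.4)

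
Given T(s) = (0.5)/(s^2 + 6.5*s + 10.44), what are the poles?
Set denominator = 0: s^2 + 6.5*s + 10.44 = (s + 2.9)(s + 3.6) = 0 → Poles: -2.9, -3.6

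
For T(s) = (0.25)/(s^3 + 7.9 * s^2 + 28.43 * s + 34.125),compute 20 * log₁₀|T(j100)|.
Substitute s = j*100: T(j100) = -1.97305e-08 + 2.4915e-07j.
|T(j100)| = sqrt(Re² + Im²) = 2.499e-07.
20*log₁₀(2.499e-07) = -132.04 dB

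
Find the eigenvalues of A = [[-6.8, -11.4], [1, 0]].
Eigenvalues solve det(λI - A) = 0.
Characteristic polynomial: λ^2 + 6.8*λ + 11.4 = 0.
Factor: (λ + 3.8)(λ + 3) = 0.
Roots: -3, -3.8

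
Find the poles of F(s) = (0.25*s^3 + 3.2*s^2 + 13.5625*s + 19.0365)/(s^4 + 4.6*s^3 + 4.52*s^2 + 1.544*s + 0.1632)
Set denominator = 0: s^4 + 4.6*s^3 + 4.52*s^2 + 1.544*s + 0.1632 = (s + 0.2)(s + 0.4)(s + 0.6)(s + 3.4) = 0 → Poles: -0.2, -0.4, -0.6, -3.4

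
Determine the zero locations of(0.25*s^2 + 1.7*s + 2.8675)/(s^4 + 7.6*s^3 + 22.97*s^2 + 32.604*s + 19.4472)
Set numerator = 0: 0.25*s^2 + 1.7*s + 2.8675 = 0.25*(s + 3.1)(s + 3.7) = 0 → Zeros: -3.1, -3.7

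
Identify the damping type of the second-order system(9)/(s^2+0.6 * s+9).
Standard form: ωn²/(s²+2ζωn·s+ωn²) gives ωn=3, ζ=0.1.
Underdamped (ζ = 0.1 < 1)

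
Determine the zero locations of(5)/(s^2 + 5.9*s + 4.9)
Numerator is a nonzero constant (5) → Zeros: none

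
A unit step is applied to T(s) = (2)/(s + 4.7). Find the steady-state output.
FVT: lim_{t→∞} y(t) = lim_{s→0} s*Y(s) where Y(s) = T(s)/s.
= lim_{s→0} T(s) = T(0) = num(0)/den(0) = 2/4.7 = 0.4255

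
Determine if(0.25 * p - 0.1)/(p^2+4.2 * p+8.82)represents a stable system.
Denominator: p^2 + 4.2*p + 8.82. Poles: -2.1 + 2.1j, -2.1 - 2.1j. All Re(p)<0: Yes (stable)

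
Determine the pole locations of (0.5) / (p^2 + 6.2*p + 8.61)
Set denominator = 0: p^2 + 6.2*p + 8.61 = (p + 2.1)(p + 4.1) = 0 → Poles: -2.1, -4.1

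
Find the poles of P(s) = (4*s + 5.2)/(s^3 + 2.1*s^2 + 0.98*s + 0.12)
Set denominator = 0: s^3 + 2.1*s^2 + 0.98*s + 0.12 = (s + 0.4)(s + 1.5)(s + 0.2) = 0 → Poles: -0.2, -0.4, -1.5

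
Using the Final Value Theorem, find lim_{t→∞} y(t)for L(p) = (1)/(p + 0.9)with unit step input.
FVT: lim_{t→∞} y(t) = lim_{p→0} p*Y(p) where Y(p) = L(p)/p.
= lim_{p→0} L(p) = L(0) = num(0)/den(0) = 1/0.9 = 1.111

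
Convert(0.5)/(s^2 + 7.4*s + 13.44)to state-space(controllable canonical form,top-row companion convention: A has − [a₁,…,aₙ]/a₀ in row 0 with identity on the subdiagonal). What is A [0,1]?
Reachable canonical form for den = s^2 + 7.4*s + 13.44: top row of A = -[a₁,a₂,...,aₙ]/a₀, ones on the subdiagonal, zeros elsewhere.
A = [[-7.4, -13.44], [1, 0]].
A[0,1] = -13.44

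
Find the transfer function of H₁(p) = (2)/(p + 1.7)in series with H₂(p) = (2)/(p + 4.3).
Series: H = H₁ · H₂ = (n₁·n₂)/(d₁·d₂).
Num: n₁·n₂ = 4. Den: d₁·d₂ = p^2 + 6*p + 7.31.
H(p) = (4)/(p^2 + 6*p + 7.31)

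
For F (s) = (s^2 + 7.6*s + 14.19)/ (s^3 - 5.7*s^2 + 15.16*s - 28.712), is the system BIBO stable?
Denominator: s^3 - 5.7*s^2 + 15.16*s - 28.712 = (s - 3.7)(s^2 - 2*s + 7.76). Poles: 1 + 2.6j, 1 - 2.6j, 3.7. All Re(p)<0: No (unstable)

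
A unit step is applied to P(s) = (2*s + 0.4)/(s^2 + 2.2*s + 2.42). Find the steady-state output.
FVT: lim_{t→∞} y(t) = lim_{s→0} s*Y(s) where Y(s) = P(s)/s.
= lim_{s→0} P(s) = P(0) = num(0)/den(0) = 0.4/2.42 = 0.1653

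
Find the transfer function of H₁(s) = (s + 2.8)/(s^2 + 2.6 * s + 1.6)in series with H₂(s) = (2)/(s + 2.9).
Series: H = H₁ · H₂ = (n₁·n₂)/(d₁·d₂).
Num: n₁·n₂ = 2*s + 5.6. Den: d₁·d₂ = s^3 + 5.5*s^2 + 9.14*s + 4.64.
H(s) = (2*s + 5.6)/(s^3 + 5.5*s^2 + 9.14*s + 4.64)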